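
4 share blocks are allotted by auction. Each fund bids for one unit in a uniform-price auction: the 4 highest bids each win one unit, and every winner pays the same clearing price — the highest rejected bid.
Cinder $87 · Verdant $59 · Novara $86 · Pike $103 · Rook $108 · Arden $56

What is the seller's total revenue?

Total revenue: $236

Ordering the bids: 108 (Rook), 103 (Pike), 87 (Cinder), 86 (Novara), 59 (Verdant), 56 (Arden)
Winners (4 units): Rook, Pike, Cinder, Novara.
Clearing price = highest rejected bid = $59.
Total revenue = 4 × $59 = $236.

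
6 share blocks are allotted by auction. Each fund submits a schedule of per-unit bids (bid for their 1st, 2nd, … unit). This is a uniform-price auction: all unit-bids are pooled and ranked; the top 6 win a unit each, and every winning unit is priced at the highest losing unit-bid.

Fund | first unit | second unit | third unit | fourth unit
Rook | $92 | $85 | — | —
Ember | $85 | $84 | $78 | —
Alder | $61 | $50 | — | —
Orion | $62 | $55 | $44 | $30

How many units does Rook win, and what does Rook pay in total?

Merging the schedules and taking the best 6: 92 (Rook-1), 85 (Rook-2), 85 (Ember-1), 84 (Ember-2), 78 (Ember-3), 62 (Orion-1)
The (k+1)-th unit-bid is $61.
Rook wins 2 unit(s) at $61 each.

Rook: 2 units, pays $122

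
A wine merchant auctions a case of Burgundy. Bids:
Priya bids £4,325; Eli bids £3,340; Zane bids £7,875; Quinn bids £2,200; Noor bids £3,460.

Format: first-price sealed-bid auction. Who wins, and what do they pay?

Bids ranked: 7,875 (Zane) > 4,325 (Priya) > 3,460 (Noor) > 3,340 (Eli) > 2,200 (Quinn)
First-price: Zane pays what they bid, £7,875.

Zane pays £7,875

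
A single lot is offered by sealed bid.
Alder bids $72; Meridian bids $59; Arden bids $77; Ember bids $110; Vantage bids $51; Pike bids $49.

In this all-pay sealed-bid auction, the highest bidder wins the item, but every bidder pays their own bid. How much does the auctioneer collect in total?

Sorting bids: 110 (Ember) > 77 (Arden) > 72 (Alder) > 59 (Meridian) > 51 (Vantage) > 49 (Pike)
Every bidder forfeits their bid regardless of winning.
Revenue = 72 + 59 + 77 + 110 + 51 + 49 = $418.

Total revenue: $418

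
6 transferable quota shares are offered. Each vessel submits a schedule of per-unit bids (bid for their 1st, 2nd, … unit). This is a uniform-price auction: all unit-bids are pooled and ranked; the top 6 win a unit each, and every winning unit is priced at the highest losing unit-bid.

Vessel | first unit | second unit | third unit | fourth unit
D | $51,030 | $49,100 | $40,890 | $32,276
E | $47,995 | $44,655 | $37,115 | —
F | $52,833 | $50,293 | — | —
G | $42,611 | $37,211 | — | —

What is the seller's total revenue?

Pooled unit-bids ranked (top 6): 52,833 (F-1), 51,030 (D-1), 50,293 (F-2), 49,100 (D-2), 47,995 (E-1), 44,655 (E-2)
First bid not allocated: $42,611.
Allocation: D 2, E 2, F 2. Every unit priced at $42,611.
Revenue = 6 × 42,611 = $255,666.

Total revenue: $255,666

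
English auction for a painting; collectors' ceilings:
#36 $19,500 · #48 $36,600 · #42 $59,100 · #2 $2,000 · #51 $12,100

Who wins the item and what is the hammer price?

Rule: the price rises until one bidder remains; the winner pays the price at which the last rival dropped out.
Limits ranked: 59,100 (#42) > 36,600 (#48) > 19,500 (#36) > 12,100 (#51) > 2,000 (#2)
Once the price passes $36,600, only #42 is left; the hammer falls at #48's limit of $36,600.

#42 wins at $36,600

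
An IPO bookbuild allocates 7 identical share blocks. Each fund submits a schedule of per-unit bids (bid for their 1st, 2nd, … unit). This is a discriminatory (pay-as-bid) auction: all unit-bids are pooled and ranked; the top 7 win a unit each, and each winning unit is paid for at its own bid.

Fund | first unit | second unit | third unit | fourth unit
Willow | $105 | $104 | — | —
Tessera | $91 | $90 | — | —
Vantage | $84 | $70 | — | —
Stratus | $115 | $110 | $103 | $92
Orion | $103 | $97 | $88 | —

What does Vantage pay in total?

Pooled unit-bids ranked (top 7): 115 (Stratus-1), 110 (Stratus-2), 105 (Willow-1), 104 (Willow-2), 103 (Stratus-3), 103 (Orion-1), 97 (Orion-2)
Next rejected bid: $92 (not a price — pay-as-bid).
Vantage wins no units.

Vantage pays $0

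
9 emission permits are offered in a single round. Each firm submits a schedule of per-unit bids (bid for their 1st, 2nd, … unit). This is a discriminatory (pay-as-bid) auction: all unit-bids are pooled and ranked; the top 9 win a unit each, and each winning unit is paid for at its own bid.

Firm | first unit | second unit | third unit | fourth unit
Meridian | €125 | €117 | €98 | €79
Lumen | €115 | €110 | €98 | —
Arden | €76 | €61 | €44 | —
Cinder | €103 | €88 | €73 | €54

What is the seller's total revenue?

Pooled unit-bids ranked (top 9): 125 (Meridian-1), 117 (Meridian-2), 115 (Lumen-1), 110 (Lumen-2), 103 (Cinder-1), 98 (Meridian-3), 98 (Lumen-3), 88 (Cinder-2), 79 (Meridian-4)
Next rejected bid: €76 (not a price — pay-as-bid).
Each winning unit pays its own bid.
Revenue = 125 + 117 + 115 + 110 + 103 + 98 + 98 + 88 + 79 = €933.

Total revenue: €933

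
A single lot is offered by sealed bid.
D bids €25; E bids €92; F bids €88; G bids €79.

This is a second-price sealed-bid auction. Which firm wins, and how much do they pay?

E pays €88

Second-price sealed-bid auction: the highest bidder wins and pays the second-highest bid.
Bids in order: 92 (E) > 88 (F) > 79 (G) > 25 (D)
Second-price: E pays F's bid of €88.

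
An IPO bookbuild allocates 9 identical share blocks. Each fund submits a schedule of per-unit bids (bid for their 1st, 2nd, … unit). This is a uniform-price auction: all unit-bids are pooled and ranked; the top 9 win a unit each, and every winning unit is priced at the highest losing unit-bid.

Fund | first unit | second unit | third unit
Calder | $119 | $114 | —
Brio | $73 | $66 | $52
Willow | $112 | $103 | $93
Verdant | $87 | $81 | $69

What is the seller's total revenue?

Pooled unit-bids ranked (top 9): 119 (Calder-1), 114 (Calder-2), 112 (Willow-1), 103 (Willow-2), 93 (Willow-3), 87 (Verdant-1), 81 (Verdant-2), 73 (Brio-1), 69 (Verdant-3)
Highest rejected unit-bid = $66.
Allocation: Brio 1, Calder 2, Verdant 3, Willow 3. Every unit priced at $66.
Revenue = 9 × 66 = $594.

Total revenue: $594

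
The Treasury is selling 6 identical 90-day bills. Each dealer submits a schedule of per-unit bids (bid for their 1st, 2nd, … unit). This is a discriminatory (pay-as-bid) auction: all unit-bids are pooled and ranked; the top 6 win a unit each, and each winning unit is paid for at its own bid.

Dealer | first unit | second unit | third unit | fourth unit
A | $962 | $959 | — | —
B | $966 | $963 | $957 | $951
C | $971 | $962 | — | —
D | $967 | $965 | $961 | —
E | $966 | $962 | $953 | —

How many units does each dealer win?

All unit-bids, highest first — top 6: 971 (C-1), 967 (D-1), 966 (B-1), 966 (E-1), 965 (D-2), 963 (B-2)
Next rejected bid: $962 (not a price — pay-as-bid).
Allocation: B 2, C 1, D 2, E 1.

B 2, C 1, D 2, E 1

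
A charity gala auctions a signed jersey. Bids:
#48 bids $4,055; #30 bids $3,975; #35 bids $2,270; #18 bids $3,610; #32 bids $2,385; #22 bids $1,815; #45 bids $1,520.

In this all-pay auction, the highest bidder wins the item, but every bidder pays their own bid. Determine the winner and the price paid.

#48 pays $4,055

Rule: the highest bidder wins the item, but every bidder pays their own bid.
Bids in order: 4,055 (#48) > 3,975 (#30) > 3,610 (#18) > 2,385 (#32) > 2,270 (#35) > 1,815 (#22) > …
#48 wins with the top bid; all bids are sunk regardless.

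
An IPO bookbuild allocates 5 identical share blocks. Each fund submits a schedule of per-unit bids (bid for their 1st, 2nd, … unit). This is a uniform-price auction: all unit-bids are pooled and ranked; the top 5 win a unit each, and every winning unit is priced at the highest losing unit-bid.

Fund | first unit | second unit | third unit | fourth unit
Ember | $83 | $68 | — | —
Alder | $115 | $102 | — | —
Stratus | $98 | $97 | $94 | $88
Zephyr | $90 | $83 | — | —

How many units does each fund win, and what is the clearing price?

Merging the schedules and taking the best 5: 115 (Alder-1), 102 (Alder-2), 98 (Stratus-1), 97 (Stratus-2), 94 (Stratus-3)
The (k+1)-th unit-bid is $90.
Allocation: Alder 2, Stratus 3.

Alder 2, Stratus 3; clearing price $90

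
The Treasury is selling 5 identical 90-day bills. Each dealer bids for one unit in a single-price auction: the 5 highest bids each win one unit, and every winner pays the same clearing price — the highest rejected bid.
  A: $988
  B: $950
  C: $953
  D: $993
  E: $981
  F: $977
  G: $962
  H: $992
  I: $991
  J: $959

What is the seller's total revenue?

Sorting: 993 (D), 992 (H), 991 (I), 988 (A), 981 (E), 977 (F), 962 (G), …
Winners (5 units): D, H, I, A, E.
Clearing price = highest rejected bid = $977.
Total revenue = 5 × $977 = $4,885.

Total revenue: $4,885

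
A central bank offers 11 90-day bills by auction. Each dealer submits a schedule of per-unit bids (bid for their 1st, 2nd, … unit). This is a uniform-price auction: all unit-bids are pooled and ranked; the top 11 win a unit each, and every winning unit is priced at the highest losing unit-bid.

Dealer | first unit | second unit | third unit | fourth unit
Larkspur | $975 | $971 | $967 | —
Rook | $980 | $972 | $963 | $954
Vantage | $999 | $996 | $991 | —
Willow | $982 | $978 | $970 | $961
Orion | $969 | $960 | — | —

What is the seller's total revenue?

Total revenue: $10,637

Pooled unit-bids ranked (top 11): 999 (Vantage-1), 996 (Vantage-2), 991 (Vantage-3), 982 (Willow-1), 980 (Rook-1), 978 (Willow-2), 975 (Larkspur-1), 972 (Rook-2), 971 (Larkspur-2), 970 (Willow-3), 969 (Orion-1)
Highest rejected unit-bid = $967.
Allocation: Larkspur 2, Orion 1, Rook 2, Vantage 3, Willow 3. Every unit priced at $967.
Revenue = 11 × 967 = $10,637.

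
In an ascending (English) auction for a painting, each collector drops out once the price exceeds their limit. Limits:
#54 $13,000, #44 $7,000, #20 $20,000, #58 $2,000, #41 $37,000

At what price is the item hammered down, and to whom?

Ascending (English) auction: the price rises until one bidder remains; the winner pays the price at which the last rival dropped out.
Limits in order: 37,000 (#41) > 20,000 (#20) > 13,000 (#54) > 7,000 (#44) > 2,000 (#58)
Once the price passes $20,000, only #41 is left; the hammer falls at #20's limit of $20,000.

#41 wins at $20,000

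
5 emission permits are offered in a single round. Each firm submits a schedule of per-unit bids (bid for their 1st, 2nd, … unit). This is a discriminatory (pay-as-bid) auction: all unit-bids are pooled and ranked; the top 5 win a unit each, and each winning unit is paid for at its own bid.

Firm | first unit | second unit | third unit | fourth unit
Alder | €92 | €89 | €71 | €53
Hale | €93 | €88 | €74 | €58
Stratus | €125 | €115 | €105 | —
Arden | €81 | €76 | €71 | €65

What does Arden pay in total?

Arden pays €0

Pooled unit-bids ranked (top 5): 125 (Stratus-1), 115 (Stratus-2), 105 (Stratus-3), 93 (Hale-1), 92 (Alder-1)
Next rejected bid: €89 (not a price — pay-as-bid).
Arden wins no units.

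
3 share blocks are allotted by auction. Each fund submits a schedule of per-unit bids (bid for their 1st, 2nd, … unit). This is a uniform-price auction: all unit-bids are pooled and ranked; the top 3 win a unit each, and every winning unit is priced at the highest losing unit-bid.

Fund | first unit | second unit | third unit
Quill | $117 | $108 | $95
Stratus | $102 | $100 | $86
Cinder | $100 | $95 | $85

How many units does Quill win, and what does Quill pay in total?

Quill: 2 units, pays $200

All unit-bids, highest first — top 3: 117 (Quill-1), 108 (Quill-2), 102 (Stratus-1)
Highest rejected unit-bid = $100.
Quill wins 2 unit(s) at $100 each.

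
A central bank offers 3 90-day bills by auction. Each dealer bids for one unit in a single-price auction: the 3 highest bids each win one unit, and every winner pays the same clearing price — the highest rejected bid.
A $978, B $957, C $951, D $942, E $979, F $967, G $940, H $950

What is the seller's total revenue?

Total revenue: $2,871

Bids ranked high→low: 979 (E), 978 (A), 967 (F), 957 (B), 951 (C), …
Top 3: E, A, F.
Highest unsuccessful bid: $957 → clearing price.
Total revenue = 3 × $957 = $2,871.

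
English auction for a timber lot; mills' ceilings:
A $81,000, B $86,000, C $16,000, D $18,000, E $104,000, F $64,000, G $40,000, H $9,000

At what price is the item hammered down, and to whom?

E wins at $86,000

Limits ranked: 104,000 (E) > 86,000 (B) > 81,000 (A) > 64,000 (F) > 40,000 (G) > 18,000 (D) > …
B is the last rival to drop out, at $86,000; E remains and wins at that price.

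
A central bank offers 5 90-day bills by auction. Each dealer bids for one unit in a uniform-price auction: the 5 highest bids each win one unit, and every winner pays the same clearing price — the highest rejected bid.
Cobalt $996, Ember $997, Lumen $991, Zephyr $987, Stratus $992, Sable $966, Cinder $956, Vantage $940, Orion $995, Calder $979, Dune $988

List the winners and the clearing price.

Ember, Cobalt, Orion, Stratus, Lumen; each pays $988

Sorting: 997 (Ember), 996 (Cobalt), 995 (Orion), 992 (Stratus), 991 (Lumen), 988 (Dune), 987 (Zephyr), …
Top 5: Ember, Cobalt, Orion, Stratus, Lumen.
First losing bid is Dune's $988, which sets the uniform price.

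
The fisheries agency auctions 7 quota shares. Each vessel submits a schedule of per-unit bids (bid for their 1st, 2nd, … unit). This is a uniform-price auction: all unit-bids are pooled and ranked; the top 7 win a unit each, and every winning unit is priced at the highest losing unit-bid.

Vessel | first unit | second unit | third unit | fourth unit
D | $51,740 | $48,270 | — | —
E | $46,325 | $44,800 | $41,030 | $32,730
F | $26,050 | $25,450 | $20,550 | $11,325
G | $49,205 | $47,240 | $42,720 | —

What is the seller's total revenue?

Total revenue: $287,210

Pooled unit-bids ranked (top 7): 51,740 (D-1), 49,205 (G-1), 48,270 (D-2), 47,240 (G-2), 46,325 (E-1), 44,800 (E-2), 42,720 (G-3)
Highest rejected unit-bid = $41,030.
Allocation: D 2, E 2, G 3. Every unit priced at $41,030.
Revenue = 7 × 41,030 = $287,210.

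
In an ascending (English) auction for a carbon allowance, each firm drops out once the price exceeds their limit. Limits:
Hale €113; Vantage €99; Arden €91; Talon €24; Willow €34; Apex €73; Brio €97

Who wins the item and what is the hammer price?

Limits ranked: 113 (Hale) > 99 (Vantage) > 97 (Brio) > 91 (Arden) > 73 (Apex) > 34 (Willow) > …
Vantage is the last rival to drop out, at €99; Hale remains and wins at that price.

Hale wins at €99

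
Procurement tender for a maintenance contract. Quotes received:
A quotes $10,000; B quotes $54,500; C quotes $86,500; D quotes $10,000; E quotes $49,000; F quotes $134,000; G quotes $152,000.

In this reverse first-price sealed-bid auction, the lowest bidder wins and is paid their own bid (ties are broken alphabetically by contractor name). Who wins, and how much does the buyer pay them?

A is paid $10,000

Bids in order: 10,000 (A) < 10,000 (D) < 49,000 (E) < 54,500 (B) < 86,500 (C) < 134,000 (F) < …
Tie at $10,000 → A wins by tie-break.
A is lowest → is paid own bid, $10,000.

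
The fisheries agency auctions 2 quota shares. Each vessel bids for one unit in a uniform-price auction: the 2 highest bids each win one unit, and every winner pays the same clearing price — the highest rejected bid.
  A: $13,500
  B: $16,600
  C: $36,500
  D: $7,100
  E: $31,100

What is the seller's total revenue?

Total revenue: $33,200

Ordering the bids: 36,500 (C), 31,100 (E), 16,600 (B), 13,500 (A), …
Winners (2 units): C, E.
First losing bid is B's $16,600, which sets the uniform price.
Total revenue = 2 × $16,600 = $33,200.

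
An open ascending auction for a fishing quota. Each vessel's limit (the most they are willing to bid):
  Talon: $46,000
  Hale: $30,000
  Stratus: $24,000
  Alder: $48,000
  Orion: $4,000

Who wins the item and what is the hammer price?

Limits in order: 48,000 (Alder) > 46,000 (Talon) > 30,000 (Hale) > 24,000 (Stratus) > 4,000 (Orion)
Once the price passes $46,000, only Alder is left; the hammer falls at Talon's limit of $46,000.

Alder wins at $46,000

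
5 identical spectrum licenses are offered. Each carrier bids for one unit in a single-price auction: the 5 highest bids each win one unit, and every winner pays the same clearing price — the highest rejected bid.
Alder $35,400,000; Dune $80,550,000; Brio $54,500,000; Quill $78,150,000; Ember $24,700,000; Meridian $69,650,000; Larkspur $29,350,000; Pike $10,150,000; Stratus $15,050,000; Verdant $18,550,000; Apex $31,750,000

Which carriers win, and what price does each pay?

Bids ranked high→low: 80,550,000 (Dune), 78,150,000 (Quill), 69,650,000 (Meridian), 54,500,000 (Brio), 35,400,000 (Alder), 31,750,000 (Apex), 29,350,000 (Larkspur), …
Top 5: Dune, Quill, Meridian, Brio, Alder.
Clearing price = highest rejected bid = $31,750,000.

Dune, Quill, Meridian, Brio, Alder; each pays $31,750,000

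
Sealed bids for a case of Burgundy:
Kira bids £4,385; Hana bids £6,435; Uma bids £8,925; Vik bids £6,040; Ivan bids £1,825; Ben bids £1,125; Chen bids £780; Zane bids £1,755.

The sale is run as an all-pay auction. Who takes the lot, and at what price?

Rule: the highest bidder wins the item, but every bidder pays their own bid.
Bids ranked: 8,925 (Uma) > 6,435 (Hana) > 6,040 (Vik) > 4,385 (Kira) > 1,825 (Ivan) > 1,755 (Zane) > …
Uma wins with the top bid; all bids are sunk regardless.

Uma pays £8,925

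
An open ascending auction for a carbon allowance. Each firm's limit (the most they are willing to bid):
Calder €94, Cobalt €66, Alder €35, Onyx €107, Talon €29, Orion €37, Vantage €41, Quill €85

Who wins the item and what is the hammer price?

Onyx wins at €94

Ascending (English) auction: the price rises until one bidder remains; the winner pays the price at which the last rival dropped out.
Limits in order: 107 (Onyx) > 94 (Calder) > 85 (Quill) > 66 (Cobalt) > 41 (Vantage) > 37 (Orion) > …
Calder is the last rival to drop out, at €94; Onyx remains and wins at that price.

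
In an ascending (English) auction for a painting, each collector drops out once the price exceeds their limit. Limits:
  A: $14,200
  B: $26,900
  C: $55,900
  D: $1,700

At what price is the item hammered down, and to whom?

Limits in order: 55,900 (C) > 26,900 (B) > 14,200 (A) > 1,700 (D)
Once the price passes $26,900, only C is left; the hammer falls at B's limit of $26,900.

C wins at $26,900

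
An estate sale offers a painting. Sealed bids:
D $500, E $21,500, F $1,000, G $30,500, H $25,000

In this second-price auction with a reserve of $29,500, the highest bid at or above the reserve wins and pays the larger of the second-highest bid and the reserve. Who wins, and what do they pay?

G pays $29,500

Sorting bids: 30,500 (G) > 25,000 (H) > 21,500 (E) > 1,000 (F) > 500 (D)
Highest eligible bid: G at $30,500.
Second-highest bid $25,000 is below the reserve $29,500, so the reserve binds → payment $29,500.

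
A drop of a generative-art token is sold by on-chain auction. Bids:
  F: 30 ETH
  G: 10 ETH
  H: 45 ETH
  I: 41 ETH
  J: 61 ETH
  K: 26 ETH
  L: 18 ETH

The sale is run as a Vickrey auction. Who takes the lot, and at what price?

Bids ranked: 61 (J) > 45 (H) > 41 (I) > 30 (F) > 26 (K) > 18 (L) > …
J wins with the highest bid; price is set by the runner-up at 45 ETH.

J pays 45 ETH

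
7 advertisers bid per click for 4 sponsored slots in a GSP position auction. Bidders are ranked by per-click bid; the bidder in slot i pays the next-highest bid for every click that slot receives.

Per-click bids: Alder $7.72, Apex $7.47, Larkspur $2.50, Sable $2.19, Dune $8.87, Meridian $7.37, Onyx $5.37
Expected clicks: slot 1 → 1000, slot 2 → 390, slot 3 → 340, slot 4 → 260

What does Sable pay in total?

Sorting advertisers: $8.87 (Dune) > $7.72 (Alder) > $7.47 (Apex) > $7.37 (Meridian) > $5.37 (Onyx) > …
Sable ranks below slot 4 → no slot, pays nothing.

Sable pays $0.00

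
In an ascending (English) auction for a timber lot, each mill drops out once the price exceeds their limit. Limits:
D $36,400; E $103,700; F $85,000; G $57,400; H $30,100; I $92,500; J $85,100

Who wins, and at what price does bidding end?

Limits ranked: 103,700 (E) > 92,500 (I) > 85,100 (J) > 85,000 (F) > 57,400 (G) > 36,400 (D) > …
I is the last rival to drop out, at $92,500; E remains and wins at that price.

E wins at $92,500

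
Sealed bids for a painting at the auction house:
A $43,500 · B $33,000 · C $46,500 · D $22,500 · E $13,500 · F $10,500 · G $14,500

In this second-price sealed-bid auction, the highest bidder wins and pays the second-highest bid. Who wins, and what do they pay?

Sorting bids: 46,500 (C) > 43,500 (A) > 33,000 (B) > 22,500 (D) > 14,500 (G) > 13,500 (E) > …
C wins with the highest bid; price is set by the runner-up at $43,500.

C pays $43,500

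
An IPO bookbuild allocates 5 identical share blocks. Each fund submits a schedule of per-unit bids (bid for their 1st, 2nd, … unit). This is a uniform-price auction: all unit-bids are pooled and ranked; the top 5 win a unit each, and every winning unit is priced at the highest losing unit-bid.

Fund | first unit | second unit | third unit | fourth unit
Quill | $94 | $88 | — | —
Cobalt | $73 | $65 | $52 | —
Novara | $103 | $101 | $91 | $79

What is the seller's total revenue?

Total revenue: $395

Merging the schedules and taking the best 5: 103 (Novara-1), 101 (Novara-2), 94 (Quill-1), 91 (Novara-3), 88 (Quill-2)
The (k+1)-th unit-bid is $79.
Allocation: Novara 3, Quill 2. Every unit priced at $79.
Revenue = 5 × 79 = $395.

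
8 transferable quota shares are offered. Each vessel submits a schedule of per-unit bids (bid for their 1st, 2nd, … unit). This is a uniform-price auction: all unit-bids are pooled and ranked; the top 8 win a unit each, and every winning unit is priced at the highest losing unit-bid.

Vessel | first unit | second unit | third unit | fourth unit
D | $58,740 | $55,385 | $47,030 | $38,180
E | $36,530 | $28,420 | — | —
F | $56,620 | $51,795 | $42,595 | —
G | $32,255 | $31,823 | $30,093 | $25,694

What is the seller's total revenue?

Total revenue: $258,040

Pooled unit-bids ranked (top 8): 58,740 (D-1), 56,620 (F-1), 55,385 (D-2), 51,795 (F-2), 47,030 (D-3), 42,595 (F-3), 38,180 (D-4), 36,530 (E-1)
The (k+1)-th unit-bid is $32,255.
Allocation: D 4, E 1, F 3. Every unit priced at $32,255.
Revenue = 8 × 32,255 = $258,040.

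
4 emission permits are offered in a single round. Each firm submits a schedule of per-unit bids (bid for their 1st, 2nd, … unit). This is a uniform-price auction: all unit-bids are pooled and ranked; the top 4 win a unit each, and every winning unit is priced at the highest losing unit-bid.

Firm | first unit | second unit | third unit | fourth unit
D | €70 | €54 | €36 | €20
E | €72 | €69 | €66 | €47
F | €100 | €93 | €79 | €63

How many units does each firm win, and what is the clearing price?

E 1, F 3; clearing price €70

All unit-bids, highest first — top 4: 100 (F-1), 93 (F-2), 79 (F-3), 72 (E-1)
First bid not allocated: €70.
Allocation: E 1, F 3.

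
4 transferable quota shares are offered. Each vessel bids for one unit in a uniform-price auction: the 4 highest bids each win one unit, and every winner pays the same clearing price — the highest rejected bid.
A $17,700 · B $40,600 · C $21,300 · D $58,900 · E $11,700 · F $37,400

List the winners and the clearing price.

Bids ranked high→low: 58,900 (D), 40,600 (B), 37,400 (F), 21,300 (C), 17,700 (A), 11,700 (E)
The 4 highest are D, B, F, C.
Clearing price = highest rejected bid = $17,700.

D, B, F, C; each pays $17,700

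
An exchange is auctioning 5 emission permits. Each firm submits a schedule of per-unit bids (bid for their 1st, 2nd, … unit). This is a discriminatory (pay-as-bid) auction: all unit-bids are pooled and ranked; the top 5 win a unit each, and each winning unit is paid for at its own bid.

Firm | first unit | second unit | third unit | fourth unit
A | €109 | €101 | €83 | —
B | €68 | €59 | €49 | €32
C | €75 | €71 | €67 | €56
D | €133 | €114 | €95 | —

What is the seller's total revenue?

Total revenue: €552

Merging the schedules and taking the best 5: 133 (D-1), 114 (D-2), 109 (A-1), 101 (A-2), 95 (D-3)
Next rejected bid: €83 (not a price — pay-as-bid).
Each winning unit pays its own bid.
Revenue = 133 + 114 + 109 + 101 + 95 = €552.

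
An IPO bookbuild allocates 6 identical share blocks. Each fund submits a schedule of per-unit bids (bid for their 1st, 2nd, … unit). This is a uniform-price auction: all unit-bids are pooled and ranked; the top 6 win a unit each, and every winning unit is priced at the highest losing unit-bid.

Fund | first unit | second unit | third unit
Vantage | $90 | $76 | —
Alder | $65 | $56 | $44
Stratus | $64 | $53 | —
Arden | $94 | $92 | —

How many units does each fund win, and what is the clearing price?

Alder 1, Arden 2, Stratus 1, Vantage 2; clearing price $56

Merging the schedules and taking the best 6: 94 (Arden-1), 92 (Arden-2), 90 (Vantage-1), 76 (Vantage-2), 65 (Alder-1), 64 (Stratus-1)
Highest rejected unit-bid = $56.
Allocation: Alder 1, Arden 2, Stratus 1, Vantage 2.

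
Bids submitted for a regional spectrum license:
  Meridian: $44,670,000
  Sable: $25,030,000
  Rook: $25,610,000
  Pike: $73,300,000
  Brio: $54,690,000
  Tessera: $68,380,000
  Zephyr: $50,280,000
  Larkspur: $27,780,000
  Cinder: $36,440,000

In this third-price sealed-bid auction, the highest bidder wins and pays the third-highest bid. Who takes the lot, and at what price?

Sorting bids: 73,300,000 (Pike) > 68,380,000 (Tessera) > 54,690,000 (Brio) > 50,280,000 (Zephyr) > 44,670,000 (Meridian) > 36,440,000 (Cinder) > …
Pike wins; payment is bid #3 in the ranking = $54,690,000.

Pike pays $54,690,000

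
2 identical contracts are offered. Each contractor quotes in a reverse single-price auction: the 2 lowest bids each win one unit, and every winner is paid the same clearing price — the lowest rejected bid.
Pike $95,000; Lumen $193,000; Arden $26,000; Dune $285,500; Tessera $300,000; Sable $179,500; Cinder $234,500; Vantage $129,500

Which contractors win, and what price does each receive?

Bids ranked low→high: 26,000 (Arden), 95,000 (Pike), 129,500 (Vantage), 179,500 (Sable), …
Winners (2 units): Arden, Pike.
First losing bid is Vantage's $129,500, which sets the uniform price.

Arden, Pike; each is paid $129,500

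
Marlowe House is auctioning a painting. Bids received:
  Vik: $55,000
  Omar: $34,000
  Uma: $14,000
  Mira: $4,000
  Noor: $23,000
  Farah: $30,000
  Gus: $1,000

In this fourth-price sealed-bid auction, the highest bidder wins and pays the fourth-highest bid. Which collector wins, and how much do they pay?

Vik pays $23,000

Fourth-price sealed-bid auction: the highest bidder wins and pays the fourth-highest bid.
Sorting bids: 55,000 (Vik) > 34,000 (Omar) > 30,000 (Farah) > 23,000 (Noor) > 14,000 (Uma) > 4,000 (Mira) > …
Vik wins; payment is bid #4 in the ranking = $23,000.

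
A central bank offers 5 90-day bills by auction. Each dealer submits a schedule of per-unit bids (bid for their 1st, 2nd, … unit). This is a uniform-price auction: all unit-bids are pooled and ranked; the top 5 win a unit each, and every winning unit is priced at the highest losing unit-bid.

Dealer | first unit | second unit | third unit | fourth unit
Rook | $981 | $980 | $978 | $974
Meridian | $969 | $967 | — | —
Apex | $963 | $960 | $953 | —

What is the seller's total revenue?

All unit-bids, highest first — top 5: 981 (Rook-1), 980 (Rook-2), 978 (Rook-3), 974 (Rook-4), 969 (Meridian-1)
The (k+1)-th unit-bid is $967.
Allocation: Meridian 1, Rook 4. Every unit priced at $967.
Revenue = 5 × 967 = $4,835.

Total revenue: $4,835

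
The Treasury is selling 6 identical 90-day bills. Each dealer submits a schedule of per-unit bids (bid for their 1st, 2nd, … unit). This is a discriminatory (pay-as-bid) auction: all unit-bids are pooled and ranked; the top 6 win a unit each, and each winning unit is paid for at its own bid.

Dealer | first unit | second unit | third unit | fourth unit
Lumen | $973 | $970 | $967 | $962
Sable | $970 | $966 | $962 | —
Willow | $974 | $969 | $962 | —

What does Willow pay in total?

Willow pays $1,943

Pooled unit-bids ranked (top 6): 974 (Willow-1), 973 (Lumen-1), 970 (Lumen-2), 970 (Sable-1), 969 (Willow-2), 967 (Lumen-3)
Next rejected bid: $966 (not a price — pay-as-bid).
Willow's winning unit-bids: 974 + 969 = $1,943.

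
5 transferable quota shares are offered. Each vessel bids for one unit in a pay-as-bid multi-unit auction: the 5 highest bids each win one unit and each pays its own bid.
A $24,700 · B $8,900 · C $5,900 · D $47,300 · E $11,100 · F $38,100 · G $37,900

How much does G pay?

G pays $37,900

Ordering the bids: 47,300 (D), 38,100 (F), 37,900 (G), 24,700 (A), 11,100 (E), 8,900 (B), 5,900 (C)
The 5 highest are D, F, G, A, E.
G wins → own bid $37,900.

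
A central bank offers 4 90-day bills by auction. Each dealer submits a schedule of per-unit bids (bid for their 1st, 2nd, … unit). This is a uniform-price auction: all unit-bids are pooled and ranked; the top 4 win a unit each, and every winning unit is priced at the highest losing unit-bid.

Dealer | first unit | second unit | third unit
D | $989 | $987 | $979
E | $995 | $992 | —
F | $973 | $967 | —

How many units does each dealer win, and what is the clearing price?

Merging the schedules and taking the best 4: 995 (E-1), 992 (E-2), 989 (D-1), 987 (D-2)
First bid not allocated: $979.
Allocation: D 2, E 2.

D 2, E 2; clearing price $979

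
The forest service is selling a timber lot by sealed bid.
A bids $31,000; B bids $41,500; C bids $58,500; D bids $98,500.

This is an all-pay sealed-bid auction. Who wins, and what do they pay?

D pays $98,500

All-pay sealed-bid auction: the highest bidder wins the item, but every bidder pays their own bid.
Sorting bids: 98,500 (D) > 58,500 (C) > 41,500 (B) > 31,000 (A)
D is highest and takes the item; every bidder forfeits their bid.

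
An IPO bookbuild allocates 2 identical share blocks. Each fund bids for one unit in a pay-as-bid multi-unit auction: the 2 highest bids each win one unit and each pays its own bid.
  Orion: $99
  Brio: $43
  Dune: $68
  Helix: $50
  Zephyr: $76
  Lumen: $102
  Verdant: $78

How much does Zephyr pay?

Ordering the bids: 102 (Lumen), 99 (Orion), 78 (Verdant), 76 (Zephyr), …
The 2 highest are Lumen, Orion.
Zephyr does not win → $0.

Zephyr pays $0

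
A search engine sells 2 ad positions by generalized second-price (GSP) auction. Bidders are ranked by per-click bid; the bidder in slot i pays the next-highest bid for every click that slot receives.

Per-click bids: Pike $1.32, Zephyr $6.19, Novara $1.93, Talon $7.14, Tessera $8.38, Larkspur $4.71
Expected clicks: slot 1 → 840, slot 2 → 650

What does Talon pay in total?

Talon pays $4023.50

Sorting advertisers: $8.38 (Tessera) > $7.14 (Talon) > $6.19 (Zephyr) > …
Talon holds slot 2 → pays next bid $6.19 × 650 clicks = $4023.50.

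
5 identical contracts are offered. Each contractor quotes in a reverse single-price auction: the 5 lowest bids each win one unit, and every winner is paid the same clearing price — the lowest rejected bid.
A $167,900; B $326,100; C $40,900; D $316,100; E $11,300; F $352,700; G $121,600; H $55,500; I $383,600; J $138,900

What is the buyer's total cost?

Sorting: 11,300 (E), 40,900 (C), 55,500 (H), 121,600 (G), 138,900 (J), 167,900 (A), 316,100 (D), …
Winners (5 units): E, C, H, G, J.
Lowest unsuccessful bid: $167,900 → clearing price.
Total cost = 5 × $167,900 = $839,500.

Total cost: $839,500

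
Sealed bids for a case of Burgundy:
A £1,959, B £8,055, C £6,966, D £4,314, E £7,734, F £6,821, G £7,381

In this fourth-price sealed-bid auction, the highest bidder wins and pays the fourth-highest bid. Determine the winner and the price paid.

Bids ranked: 8,055 (B) > 7,734 (E) > 7,381 (G) > 6,966 (C) > 6,821 (F) > 4,314 (D) > …
B is highest; pays the fourth-highest bid, £6,966.

B pays £6,966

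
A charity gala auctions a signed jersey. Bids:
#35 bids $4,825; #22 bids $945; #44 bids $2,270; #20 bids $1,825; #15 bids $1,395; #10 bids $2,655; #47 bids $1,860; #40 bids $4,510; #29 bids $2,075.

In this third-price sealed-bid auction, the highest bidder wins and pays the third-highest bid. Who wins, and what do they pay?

Rule: the highest bidder wins and pays the third-highest bid.
Sorting bids: 4,825 (#35) > 4,510 (#40) > 2,655 (#10) > 2,270 (#44) > 2,075 (#29) > 1,860 (#47) > …
#35 is highest; pays the third-highest bid, $2,655.

#35 pays $2,655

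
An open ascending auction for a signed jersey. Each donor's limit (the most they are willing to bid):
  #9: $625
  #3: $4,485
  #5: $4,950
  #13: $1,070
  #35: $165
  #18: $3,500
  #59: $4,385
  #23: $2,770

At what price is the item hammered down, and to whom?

#5 wins at $4,485

Rule: the price rises until one bidder remains; the winner pays the price at which the last rival dropped out.
Limits ranked: 4,950 (#5) > 4,485 (#3) > 4,385 (#59) > 3,500 (#18) > 2,770 (#23) > 1,070 (#13) > …
#3 is the last rival to drop out, at $4,485; #5 remains and wins at that price.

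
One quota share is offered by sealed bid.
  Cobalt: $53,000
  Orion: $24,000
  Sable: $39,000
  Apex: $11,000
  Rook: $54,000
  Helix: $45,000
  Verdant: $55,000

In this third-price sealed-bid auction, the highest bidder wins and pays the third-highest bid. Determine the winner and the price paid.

Verdant pays $53,000

Sorting bids: 55,000 (Verdant) > 54,000 (Rook) > 53,000 (Cobalt) > 45,000 (Helix) > 39,000 (Sable) > 24,000 (Orion) > …
Verdant wins; payment is bid #3 in the ranking = $53,000.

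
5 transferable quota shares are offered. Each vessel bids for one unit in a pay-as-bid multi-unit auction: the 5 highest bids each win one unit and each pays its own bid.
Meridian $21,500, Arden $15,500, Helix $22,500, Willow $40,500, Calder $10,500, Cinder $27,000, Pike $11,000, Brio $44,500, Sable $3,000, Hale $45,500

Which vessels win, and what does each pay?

Hale $45,500, Brio $44,500, Willow $40,500, Cinder $27,000, Helix $22,500

Ordering the bids: 45,500 (Hale), 44,500 (Brio), 40,500 (Willow), 27,000 (Cinder), 22,500 (Helix), 21,500 (Meridian), 15,500 (Arden), …
Winners (5 units): Hale, Brio, Willow, Cinder, Helix.
Each winner pays its own bid: Hale $45,500, Brio $44,500, Willow $40,500, Cinder $27,000, Helix $22,500.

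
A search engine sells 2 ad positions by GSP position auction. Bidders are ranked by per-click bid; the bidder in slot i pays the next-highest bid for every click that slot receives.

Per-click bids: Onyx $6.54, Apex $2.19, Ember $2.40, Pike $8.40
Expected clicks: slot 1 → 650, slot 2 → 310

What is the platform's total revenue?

Sorting advertisers: $8.40 (Pike) > $6.54 (Onyx) > $2.40 (Ember) > …
Slot 1: Pike pays $6.54 × 650 = $4251.00
Slot 2: Onyx pays $2.40 × 310 = $744.00
Total = $4995.00

Total revenue: $4995.00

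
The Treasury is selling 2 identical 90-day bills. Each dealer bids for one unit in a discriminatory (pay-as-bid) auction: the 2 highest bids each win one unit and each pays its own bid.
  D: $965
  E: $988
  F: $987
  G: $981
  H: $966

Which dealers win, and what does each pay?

E $988, F $987

Sorting: 988 (E), 987 (F), 981 (G), 966 (H), …
Winners (2 units): E, F.
Each winner pays its own bid: E $988, F $987.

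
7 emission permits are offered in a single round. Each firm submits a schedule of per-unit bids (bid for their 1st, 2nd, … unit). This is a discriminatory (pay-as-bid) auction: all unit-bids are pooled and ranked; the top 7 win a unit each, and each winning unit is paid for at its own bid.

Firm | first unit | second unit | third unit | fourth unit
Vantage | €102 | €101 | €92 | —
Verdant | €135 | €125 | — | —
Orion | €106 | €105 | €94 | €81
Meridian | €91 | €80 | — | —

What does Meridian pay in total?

Pooled unit-bids ranked (top 7): 135 (Verdant-1), 125 (Verdant-2), 106 (Orion-1), 105 (Orion-2), 102 (Vantage-1), 101 (Vantage-2), 94 (Orion-3)
Next rejected bid: €92 (not a price — pay-as-bid).
Meridian wins no units.

Meridian pays €0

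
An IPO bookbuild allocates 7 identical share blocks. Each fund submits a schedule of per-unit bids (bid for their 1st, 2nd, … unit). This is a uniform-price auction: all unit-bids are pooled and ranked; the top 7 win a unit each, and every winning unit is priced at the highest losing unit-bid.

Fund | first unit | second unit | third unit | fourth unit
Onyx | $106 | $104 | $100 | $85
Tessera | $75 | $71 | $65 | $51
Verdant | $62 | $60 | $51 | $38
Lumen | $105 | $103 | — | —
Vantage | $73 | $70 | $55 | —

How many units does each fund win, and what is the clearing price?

Lumen 2, Onyx 4, Tessera 1; clearing price $73

Merging the schedules and taking the best 7: 106 (Onyx-1), 105 (Lumen-1), 104 (Onyx-2), 103 (Lumen-2), 100 (Onyx-3), 85 (Onyx-4), 75 (Tessera-1)
The (k+1)-th unit-bid is $73.
Allocation: Lumen 2, Onyx 4, Tessera 1.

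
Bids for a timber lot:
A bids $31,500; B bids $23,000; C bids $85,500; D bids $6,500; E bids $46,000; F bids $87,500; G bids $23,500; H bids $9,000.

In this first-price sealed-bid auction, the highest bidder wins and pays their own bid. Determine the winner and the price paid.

Bids ranked: 87,500 (F) > 85,500 (C) > 46,000 (E) > 31,500 (A) > 23,500 (G) > 23,000 (B) > …
F has the highest bid and pays exactly that: $87,500.

F pays $87,500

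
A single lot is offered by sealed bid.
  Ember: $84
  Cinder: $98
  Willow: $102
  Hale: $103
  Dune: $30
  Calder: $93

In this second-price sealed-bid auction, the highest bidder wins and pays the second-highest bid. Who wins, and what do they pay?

Bids in order: 103 (Hale) > 102 (Willow) > 98 (Cinder) > 93 (Calder) > 84 (Ember) > 30 (Dune)
Hale wins with the highest bid; price is set by the runner-up at $102.

Hale pays $102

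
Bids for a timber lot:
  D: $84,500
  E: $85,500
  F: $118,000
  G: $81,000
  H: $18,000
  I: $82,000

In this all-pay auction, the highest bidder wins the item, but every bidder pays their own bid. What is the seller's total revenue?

All-pay auction: the highest bidder wins the item, but every bidder pays their own bid.
Bids ranked: 118,000 (F) > 85,500 (E) > 84,500 (D) > 82,000 (I) > 81,000 (G) > 18,000 (H)
Every bidder forfeits their bid regardless of winning.
Revenue = 84,500 + 85,500 + 118,000 + 81,000 + 18,000 + 82,000 = $469,000.

Total revenue: $469,000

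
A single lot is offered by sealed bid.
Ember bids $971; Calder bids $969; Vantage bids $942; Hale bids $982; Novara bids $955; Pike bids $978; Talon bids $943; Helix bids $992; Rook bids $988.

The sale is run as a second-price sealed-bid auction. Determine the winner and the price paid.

Helix pays $988

Second-price sealed-bid auction: the highest bidder wins and pays the second-highest bid.
Bids ranked: 992 (Helix) > 988 (Rook) > 982 (Hale) > 978 (Pike) > 971 (Ember) > 969 (Calder) > …
Helix is highest; pays the second-highest bid, $988.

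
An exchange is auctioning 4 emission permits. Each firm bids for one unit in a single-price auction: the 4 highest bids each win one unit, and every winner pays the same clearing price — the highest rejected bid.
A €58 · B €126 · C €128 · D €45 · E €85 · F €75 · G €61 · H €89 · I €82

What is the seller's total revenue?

Total revenue: €328

Ordering the bids: 128 (C), 126 (B), 89 (H), 85 (E), 82 (I), 75 (F), …
Winners (4 units): C, B, H, E.
First losing bid is I's €82, which sets the uniform price.
Total revenue = 4 × €82 = €328.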